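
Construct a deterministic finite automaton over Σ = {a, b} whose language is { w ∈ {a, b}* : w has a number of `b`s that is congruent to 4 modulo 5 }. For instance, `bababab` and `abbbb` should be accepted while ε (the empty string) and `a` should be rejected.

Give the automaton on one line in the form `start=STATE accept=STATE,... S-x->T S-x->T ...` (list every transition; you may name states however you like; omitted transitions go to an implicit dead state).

The only thing that matters is how many `b`s have appeared, reduced mod 5. Use one state per residue: q0 for 0, …, q4 for 4. Reading `b` moves to the next residue; anything else stays put. q4 is accepting.
A 5-state machine:
        a   b  
>  q0   q0  q1 
   q1   q1  q2 
   q2   q2  q3 
   q3   q3  q4 
 * q4   q4  q0 
(> = start, * = accepting)

start=q0 accept=q4 q0-a->q0 q0-b->q1 q1-a->q1 q1-b->q2 q2-a->q2 q2-b->q3 q3-a->q3 q3-b->q4 q4-a->q4 q4-b->q0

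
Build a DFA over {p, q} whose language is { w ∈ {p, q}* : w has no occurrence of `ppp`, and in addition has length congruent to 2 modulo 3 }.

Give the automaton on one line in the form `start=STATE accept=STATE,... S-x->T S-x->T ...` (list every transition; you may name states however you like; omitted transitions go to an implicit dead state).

Handle the two conditions separately and then intersect. One (4 states) tracks partial matches of the forbidden pattern `ppp`; the other (3 states) tracks the input length modulo 3. Each combined state is a pair, one component from each; accept when both components accept.
With 12 states:
       p  q 
>  A   B  C 
   B   D  E 
   C   F  E 
 * D   G  A 
 * E   H  A 
 * F   I  A 
   G   J  J 
   H   K  C 
   I   J  C 
   J   L  L 
   K   L  E 
   L   G  G 
(> = start, * = accepting)

start=A accept=D,E,F A-p->B A-q->C B-p->D B-q->E C-p->F C-q->E D-p->G D-q->A E-p->H E-q->A F-p->I F-q->A G-p->J G-q->J H-p->K H-q->C I-p->J I-q->C J-p->L J-q->L K-p->L K-q->E L-p->G L-q->G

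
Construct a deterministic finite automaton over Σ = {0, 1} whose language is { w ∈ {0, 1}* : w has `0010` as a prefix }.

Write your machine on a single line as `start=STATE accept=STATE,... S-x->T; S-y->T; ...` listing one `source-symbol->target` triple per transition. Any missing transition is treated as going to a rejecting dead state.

start=A; accept=E; A-0->B; A-1->F; B-0->C; B-1->F; C-0->F; C-1->D; D-0->E; D-1->F; E-0->E; E-1->E; F-0->F; F-1->F

Walk along `0010` while the input agrees: from A take `0` to B, and so on. Any deviation drops to the rejecting sink F. Once E is reached the prefix is confirmed and every continuation is accepted.
A 6-state machine:
       0  1 
>  A   B  F 
   B   C  F 
   C   F  D 
   D   E  F 
 * E   E  E 
   F   F  F 
(> = start, * = accepting)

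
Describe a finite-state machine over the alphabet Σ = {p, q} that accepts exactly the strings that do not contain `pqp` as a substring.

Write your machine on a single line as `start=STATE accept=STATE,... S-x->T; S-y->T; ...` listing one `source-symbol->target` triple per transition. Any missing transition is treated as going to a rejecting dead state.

start=A; accept=A,B,C; A-p->B; A-q->A; B-p->B; B-q->C; C-p->D; C-q->A; D-p->D; D-q->D

This is the complement of 'contains `pqp`'. Use the same substring-matching states — A through D holding how much of `pqp` has just been matched — but flip the accepting set: everything except the trap D accepts.
With 4 states:
       p  q 
>* A   B  A 
 * B   B  C 
 * C   D  A 
   D   D  D 
(> = start, * = accepting)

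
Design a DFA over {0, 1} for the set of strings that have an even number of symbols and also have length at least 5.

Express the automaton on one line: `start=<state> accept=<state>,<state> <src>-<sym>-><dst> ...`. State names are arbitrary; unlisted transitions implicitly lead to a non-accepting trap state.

start=q0 accept=q6 q0-0->q1 q0-1->q1 q1-0->q2 q1-1->q2 q2-0->q3 q2-1->q3 q3-0->q4 q3-1->q4 q4-0->q5 q4-1->q5 q5-0->q6 q5-1->q6 q6-0->q5 q6-1->q5

Build one automaton per condition and run them in lockstep. The first has 2 states tracking the input length modulo 2; the second has 7 states tracking the input length, saturating at 6. A product state is a pair (one from each), accepting exactly when both do. Minimizing collapses redundant product states.
7 states suffice.
        0   1  
>  q0   q1  q1 
   q1   q2  q2 
   q2   q3  q3 
   q3   q4  q4 
   q4   q5  q5 
   q5   q6  q6 
 * q6   q5  q5 
(> = start, * = accepting)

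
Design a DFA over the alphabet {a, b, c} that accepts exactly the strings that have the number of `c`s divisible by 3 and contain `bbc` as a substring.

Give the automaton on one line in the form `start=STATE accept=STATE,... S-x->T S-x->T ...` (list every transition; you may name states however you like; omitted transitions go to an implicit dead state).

start=q0 accept=q11 q0-a->q0 q0-b->q1 q0-c->q2 q1-a->q0 q1-b->q3 q1-c->q2 q2-a->q2 q2-b->q4 q2-c->q5 q3-a->q0 q3-b->q3 q3-c->q6 q4-a->q2 q4-b->q7 q4-c->q5 q5-a->q5 q5-b->q8 q5-c->q0 q6-a->q6 q6-b->q6 q6-c->q9 q7-a->q2 q7-b->q7 q7-c->q9 q8-a->q5 q8-b->q10 q8-c->q0 q9-a->q9 q9-b->q9 q9-c->q11 q10-a->q5 q10-b->q10 q10-c->q11 q11-a->q11 q11-b->q11 q11-c->q6

Build one automaton per condition and run them in lockstep. One (3 states) tracks the count of `c`s modulo 3; the other (4 states) tracks whether and how much of `bbc` has been seen. Each combined state is a pair, one component from each; accept when both components accept.
A 12-state machine:
          a    b    c  
>  q0     q0   q1   q2 
   q1     q0   q3   q2 
   q2     q2   q4   q5 
   q3     q0   q3   q6 
   q4     q2   q7   q5 
   q5     q5   q8   q0 
   q6     q6   q6   q9 
   q7     q2   q7   q9 
   q8     q5  q10   q0 
   q9     q9   q9  q11 
   q10    q5  q10  q11 
 * q11   q11  q11   q6 
(> = start, * = accepting)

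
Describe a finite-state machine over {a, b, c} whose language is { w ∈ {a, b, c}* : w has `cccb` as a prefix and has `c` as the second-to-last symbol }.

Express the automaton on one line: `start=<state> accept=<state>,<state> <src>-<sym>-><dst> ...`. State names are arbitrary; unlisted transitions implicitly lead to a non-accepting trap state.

Run two small machines in parallel and take their product. The first has 6 states tracking whether the input so far still matches the prefix `cccb`; the second has 13 states tracking the last 2 symbols read. A product state is a pair (one from each), accepting exactly when both do. Equivalent product states are then merged.
        a   b   c  
>  q0   q1  q1  q2 
   q1   q1  q1  q1 
   q2   q1  q1  q3 
   q3   q1  q1  q4 
   q4   q1  q5  q1 
 * q5   q6  q6  q7 
   q6   q6  q6  q7 
   q7   q5  q5  q8 
 * q8   q5  q5  q8 
(> = start, * = accepting)

start=q0 accept=q5,q8 q0-a->q1 q0-b->q1 q0-c->q2 q1-a->q1 q1-b->q1 q1-c->q1 q2-a->q1 q2-b->q1 q2-c->q3 q3-a->q1 q3-b->q1 q3-c->q4 q4-a->q1 q4-b->q5 q4-c->q1 q5-a->q6 q5-b->q6 q5-c->q7 q6-a->q6 q6-b->q6 q6-c->q7 q7-a->q5 q7-b->q5 q7-c->q8 q8-a->q5 q8-b->q5 q8-c->q8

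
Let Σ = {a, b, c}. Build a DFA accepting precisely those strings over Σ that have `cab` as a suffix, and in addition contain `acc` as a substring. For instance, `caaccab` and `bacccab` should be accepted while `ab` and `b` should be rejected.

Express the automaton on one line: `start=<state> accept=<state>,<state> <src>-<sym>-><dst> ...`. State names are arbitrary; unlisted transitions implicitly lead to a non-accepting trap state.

start=S0 accept=S6 S0-a->S1 S0-b->S0 S0-c->S0 S1-a->S1 S1-b->S0 S1-c->S2 S2-a->S1 S2-b->S0 S2-c->S3 S3-a->S4 S3-b->S5 S3-c->S3 S4-a->S5 S4-b->S6 S4-c->S3 S5-a->S5 S5-b->S5 S5-c->S3 S6-a->S5 S6-b->S5 S6-c->S3

Handle the two conditions separately and then intersect. One (4 states) tracks how much of the suffix `cab` has currently been matched; the other (4 states) tracks whether and how much of `acc` has been seen. Each combined state is a pair, one component from each; accept when both components accept. Equivalent product states are then merged.
7 states suffice.
        a   b   c  
>  S0   S1  S0  S0 
   S1   S1  S0  S2 
   S2   S1  S0  S3 
   S3   S4  S5  S3 
   S4   S5  S6  S3 
   S5   S5  S5  S3 
 * S6   S5  S5  S3 
(> = start, * = accepting)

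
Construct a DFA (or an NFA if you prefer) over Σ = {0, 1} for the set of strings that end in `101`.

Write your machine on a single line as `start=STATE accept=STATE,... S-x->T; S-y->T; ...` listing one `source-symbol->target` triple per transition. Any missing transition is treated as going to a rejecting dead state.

start=q0; accept=q3; q0-0->q0; q0-1->q1; q1-0->q2; q1-1->q1; q2-0->q0; q2-1->q3; q3-0->q2; q3-1->q1

Let each state record the length of the longest suffix of the input read so far that is also a prefix of `101`. q1 means the last symbol is `1`; q2 means the last 2 symbols are `10`; q3 means the last 3 symbols are `101`. Accept only at q3, where the string currently ends in `101`.
        0   1  
>  q0   q0  q1 
   q1   q2  q1 
   q2   q0  q3 
 * q3   q2  q1 
(> = start, * = accepting)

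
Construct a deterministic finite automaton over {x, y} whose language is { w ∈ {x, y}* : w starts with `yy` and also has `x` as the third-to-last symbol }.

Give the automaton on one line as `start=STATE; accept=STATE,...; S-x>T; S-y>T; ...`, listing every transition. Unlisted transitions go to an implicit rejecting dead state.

Run two small machines in parallel and take their product. One (4 states) tracks whether the input so far still matches the prefix `yy`; the other (15 states) tracks the last 3 symbols read. Each combined state is a pair, one component from each; accept when both components accept.
23 states suffice.
          x    y  
>  q0     q1   q2 
   q1     q3   q4 
   q2     q5   q6 
   q3     q7   q8 
   q4     q9  q10 
   q5    q11  q12 
   q6    q13  q14 
   q7     q7   q8 
   q8     q9  q10 
   q9    q11  q12 
   q10   q15  q16 
   q11    q7   q8 
   q12    q9  q10 
   q13   q17  q18 
   q14   q13  q14 
   q15   q11  q12 
   q16   q15  q16 
   q17   q19  q20 
   q18   q21  q22 
 * q19   q19  q20 
 * q20   q21  q22 
 * q21   q17  q18 
 * q22   q13  q14 
(> = start, * = accepting)

start=q0; accept=q19,q20,q21,q22; q0-x>q1; q0-y>q2; q1-x>q3; q1-y>q4; q2-x>q5; q2-y>q6; q3-x>q7; q3-y>q8; q4-x>q9; q4-y>q10; q5-x>q11; q5-y>q12; q6-x>q13; q6-y>q14; q7-x>q7; q7-y>q8; q8-x>q9; q8-y>q10; q9-x>q11; q9-y>q12; q10-x>q15; q10-y>q16; q11-x>q7; q11-y>q8; q12-x>q9; q12-y>q10; q13-x>q17; q13-y>q18; q14-x>q13; q14-y>q14; q15-x>q11; q15-y>q12; q16-x>q15; q16-y>q16; q17-x>q19; q17-y>q20; q18-x>q21; q18-y>q22; q19-x>q19; q19-y>q20; q20-x>q21; q20-y>q22; q21-x>q17; q21-y>q18; q22-x>q13; q22-y>q14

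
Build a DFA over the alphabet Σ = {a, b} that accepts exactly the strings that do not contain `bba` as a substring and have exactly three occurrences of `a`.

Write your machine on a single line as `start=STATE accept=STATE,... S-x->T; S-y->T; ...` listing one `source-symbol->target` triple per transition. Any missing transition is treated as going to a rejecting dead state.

start=q0; accept=q6; q0-a->q1; q0-b->q2; q1-a->q3; q1-b->q4; q2-a->q1; q2-b->q5; q3-a->q6; q3-b->q7; q4-a->q3; q4-b->q5; q5-a->q5; q5-b->q5; q6-a->q5; q6-b->q6; q7-a->q6; q7-b->q5

Handle the two conditions separately and then intersect. One (4 states) tracks partial matches of the forbidden pattern `bba`; the other (5 states) tracks the count of `a`s, saturating at 4. Each combined state is a pair, one component from each; accept when both components accept. After merging equivalent states the machine shrinks.
With 8 states:
        a   b  
>  q0   q1  q2 
   q1   q3  q4 
   q2   q1  q5 
   q3   q6  q7 
   q4   q3  q5 
   q5   q5  q5 
 * q6   q5  q6 
   q7   q6  q5 
(> = start, * = accepting)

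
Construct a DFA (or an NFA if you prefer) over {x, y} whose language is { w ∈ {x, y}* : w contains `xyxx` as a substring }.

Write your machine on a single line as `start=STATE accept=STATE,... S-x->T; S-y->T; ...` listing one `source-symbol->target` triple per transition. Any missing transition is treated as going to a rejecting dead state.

States A..D record the length of the longest prefix of `xyxx` that matches the current input suffix. Reaching E means `xyxx` has been seen, and we stay there forever. Accept from E.
With 5 states:
       x  y 
>  A   B  A 
   B   B  C 
   C   D  A 
   D   E  C 
 * E   E  E 
(> = start, * = accepting)

start=A; accept=E; A-x->B; A-y->A; B-x->B; B-y->C; C-x->D; C-y->A; D-x->E; D-y->C; E-x->E; E-y->E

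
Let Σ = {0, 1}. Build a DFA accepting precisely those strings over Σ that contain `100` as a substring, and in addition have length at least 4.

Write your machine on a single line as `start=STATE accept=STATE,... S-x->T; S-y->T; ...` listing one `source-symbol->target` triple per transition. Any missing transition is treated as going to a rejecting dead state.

Run two small machines in parallel and take their product. The first has 4 states tracking whether and how much of `100` has been seen; the second has 6 states tracking the input length, saturating at 5. A product state is a pair (one from each), accepting exactly when both do.
          0    1  
>  q0     q1   q2 
   q1     q3   q4 
   q2     q5   q4 
   q3     q6   q7 
   q4     q8   q7 
   q5     q9   q7 
   q6    q10  q11 
   q7    q12  q11 
   q8    q13  q11 
   q9    q13  q13 
   q10   q14  q15 
   q11   q16  q15 
   q12   q17  q15 
 * q13   q17  q17 
   q14   q14  q15 
   q15   q16  q15 
   q16   q17  q15 
 * q17   q17  q17 
(> = start, * = accepting)

start=q0; accept=q13,q17; q0-0->q1; q0-1->q2; q1-0->q3; q1-1->q4; q2-0->q5; q2-1->q4; q3-0->q6; q3-1->q7; q4-0->q8; q4-1->q7; q5-0->q9; q5-1->q7; q6-0->q10; q6-1->q11; q7-0->q12; q7-1->q11; q8-0->q13; q8-1->q11; q9-0->q13; q9-1->q13; q10-0->q14; q10-1->q15; q11-0->q16; q11-1->q15; q12-0->q17; q12-1->q15; q13-0->q17; q13-1->q17; q14-0->q14; q14-1->q15; q15-0->q16; q15-1->q15; q16-0->q17; q16-1->q15; q17-0->q17; q17-1->q17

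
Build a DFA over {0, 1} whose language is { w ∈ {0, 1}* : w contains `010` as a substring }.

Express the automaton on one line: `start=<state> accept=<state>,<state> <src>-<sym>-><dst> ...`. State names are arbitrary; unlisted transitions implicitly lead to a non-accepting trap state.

States S0..S2 record the length of the longest prefix of `010` that matches the current input suffix. Reaching S3 means `010` has been seen, and we stay there forever. Accept from S3.
        0   1  
>  S0   S1  S0 
   S1   S1  S2 
   S2   S3  S0 
 * S3   S3  S3 
(> = start, * = accepting)

start=S0 accept=S3 S0-0->S1 S0-1->S0 S1-0->S1 S1-1->S2 S2-0->S3 S2-1->S0 S3-0->S3 S3-1->S3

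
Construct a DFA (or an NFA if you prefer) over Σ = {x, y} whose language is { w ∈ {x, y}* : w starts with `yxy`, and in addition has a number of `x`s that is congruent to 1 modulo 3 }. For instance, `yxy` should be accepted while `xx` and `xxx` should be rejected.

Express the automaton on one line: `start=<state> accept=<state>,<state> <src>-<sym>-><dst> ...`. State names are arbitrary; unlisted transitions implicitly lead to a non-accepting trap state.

start=q0 accept=q4 q0-x->q1 q0-y->q2 q1-x->q1 q1-y->q1 q2-x->q3 q2-y->q1 q3-x->q1 q3-y->q4 q4-x->q5 q4-y->q4 q5-x->q6 q5-y->q5 q6-x->q4 q6-y->q6

Run two small machines in parallel and take their product. The first has 5 states tracking whether the input so far still matches the prefix `yxy`; the second has 3 states tracking the count of `x`s modulo 3. A product state is a pair (one from each), accepting exactly when both do. Equivalent product states are then merged.
With 7 states:
        x   y  
>  q0   q1  q2 
   q1   q1  q1 
   q2   q3  q1 
   q3   q1  q4 
 * q4   q5  q4 
   q5   q6  q5 
   q6   q4  q6 
(> = start, * = accepting)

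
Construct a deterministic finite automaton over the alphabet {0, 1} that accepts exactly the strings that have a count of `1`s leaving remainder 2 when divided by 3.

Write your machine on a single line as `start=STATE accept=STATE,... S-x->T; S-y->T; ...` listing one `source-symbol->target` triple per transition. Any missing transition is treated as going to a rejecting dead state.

start=s0; accept=s2; s0-0->s0; s0-1->s1; s1-0->s1; s1-1->s2; s2-0->s2; s2-1->s0

Keep the running count of `1`s modulo 3: each `1` advances along the cycle s0 → s1 → s2 → s0 while other symbols loop. Accept at s2.
With 3 states:
        0   1  
>  s0   s0  s1 
   s1   s1  s2 
 * s2   s2  s0 
(> = start, * = accepting)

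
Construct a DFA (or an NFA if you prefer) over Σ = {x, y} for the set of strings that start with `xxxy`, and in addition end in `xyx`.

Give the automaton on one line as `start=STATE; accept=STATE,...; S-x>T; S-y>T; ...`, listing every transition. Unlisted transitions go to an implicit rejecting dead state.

Run two small machines in parallel and take their product. One (6 states) tracks whether the input so far still matches the prefix `xxxy`; the other (4 states) tracks how much of the suffix `xyx` has currently been matched. Each combined state is a pair, one component from each; accept when both components accept. Minimizing collapses redundant product states.
With 9 states:
        x   y  
>  q0   q1  q2 
   q1   q3  q2 
   q2   q2  q2 
   q3   q4  q2 
   q4   q2  q5 
   q5   q6  q7 
 * q6   q8  q5 
   q7   q8  q7 
   q8   q8  q5 
(> = start, * = accepting)

start=q0; accept=q6; q0-x>q1; q0-y>q2; q1-x>q3; q1-y>q2; q2-x>q2; q2-y>q2; q3-x>q4; q3-y>q2; q4-x>q2; q4-y>q5; q5-x>q6; q5-y>q7; q6-x>q8; q6-y>q5; q7-x>q8; q7-y>q7; q8-x>q8; q8-y>q5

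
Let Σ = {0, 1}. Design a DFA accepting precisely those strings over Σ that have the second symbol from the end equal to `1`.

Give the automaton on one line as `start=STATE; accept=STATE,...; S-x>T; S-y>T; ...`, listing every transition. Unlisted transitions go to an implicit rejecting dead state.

Because acceptance depends on a position counted from the end, the machine has to buffer the most recent 2 symbols. Make each state the string of the last up-to-2 symbols read; on input `x` shift the window left and append `x`. Accept when the buffered window has length 2 and begins with `1`.
A 7-state machine:
        0   1  
>  S0   S1  S2 
   S1   S3  S4 
   S2   S5  S6 
   S3   S3  S4 
   S4   S5  S6 
 * S5   S3  S4 
 * S6   S5  S6 
(> = start, * = accepting)

start=S0; accept=S5,S6; S0-0>S1; S0-1>S2; S1-0>S3; S1-1>S4; S2-0>S5; S2-1>S6; S3-0>S3; S3-1>S4; S4-0>S5; S4-1>S6; S5-0>S3; S5-1>S4; S6-0>S5; S6-1>S6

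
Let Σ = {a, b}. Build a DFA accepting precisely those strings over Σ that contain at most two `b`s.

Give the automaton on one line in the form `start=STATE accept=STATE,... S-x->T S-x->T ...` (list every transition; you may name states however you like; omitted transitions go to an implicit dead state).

start=q0 accept=q0,q1,q2 q0-a->q0 q0-b->q1 q1-a->q1 q1-b->q2 q2-a->q2 q2-b->q3 q3-a->q3 q3-b->q3

Only the number of `b`s matters, and only up to 3. Make a chain q0 → q1 → q2 → q3 advanced by each `b` (with q3 absorbing); every other symbol self-loops. The accepting set is {q0, q1, q2}.
With 4 states:
        a   b  
>* q0   q0  q1 
 * q1   q1  q2 
 * q2   q2  q3 
   q3   q3  q3 
(> = start, * = accepting)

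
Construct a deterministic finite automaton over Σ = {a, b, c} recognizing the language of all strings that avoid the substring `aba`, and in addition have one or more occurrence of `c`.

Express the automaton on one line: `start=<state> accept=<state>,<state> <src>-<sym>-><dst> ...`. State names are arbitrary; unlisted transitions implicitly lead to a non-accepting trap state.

start=S0 accept=S2,S4,S6 S0-a->S1 S0-b->S0 S0-c->S2 S1-a->S1 S1-b->S3 S1-c->S2 S2-a->S4 S2-b->S2 S2-c->S2 S3-a->S5 S3-b->S0 S3-c->S2 S4-a->S4 S4-b->S6 S4-c->S2 S5-a->S5 S5-b->S5 S5-c->S5 S6-a->S5 S6-b->S2 S6-c->S2

Run two small machines in parallel and take their product. The first has 4 states tracking partial matches of the forbidden pattern `aba`; the second has 3 states tracking the count of `c`s, saturating at 2. A product state is a pair (one from each), accepting exactly when both do. Equivalent product states are then merged.
        a   b   c  
>  S0   S1  S0  S2 
   S1   S1  S3  S2 
 * S2   S4  S2  S2 
   S3   S5  S0  S2 
 * S4   S4  S6  S2 
   S5   S5  S5  S5 
 * S6   S5  S2  S2 
(> = start, * = accepting)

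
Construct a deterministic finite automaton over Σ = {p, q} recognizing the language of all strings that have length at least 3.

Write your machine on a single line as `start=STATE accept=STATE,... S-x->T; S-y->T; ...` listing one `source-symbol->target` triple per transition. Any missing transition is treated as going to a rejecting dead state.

Count input length up to 4: every symbol moves from S0 toward S4, which means 'more than 3' and absorbs. Accept from {S3, S4}.
        p   q  
>  S0   S1  S1 
   S1   S2  S2 
   S2   S3  S3 
 * S3   S4  S4 
 * S4   S4  S4 
(> = start, * = accepting)

start=S0; accept=S3,S4; S0-p->S1; S0-q->S1; S1-p->S2; S1-q->S2; S2-p->S3; S2-q->S3; S3-p->S4; S3-q->S4; S4-p->S4; S4-q->S4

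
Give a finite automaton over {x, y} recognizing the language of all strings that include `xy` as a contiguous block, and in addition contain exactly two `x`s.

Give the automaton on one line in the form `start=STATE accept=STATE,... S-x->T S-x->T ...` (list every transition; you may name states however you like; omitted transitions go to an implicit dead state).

Handle the two conditions separately and then intersect. The first has 3 states tracking whether and how much of `xy` has been seen; the second has 4 states tracking the count of `x`s, saturating at 3. A product state is a pair (one from each), accepting exactly when both do. After merging equivalent states the machine shrinks.
With 6 states:
        x   y  
>  S0   S1  S0 
   S1   S2  S3 
   S2   S4  S5 
   S3   S5  S3 
   S4   S4  S4 
 * S5   S4  S5 
(> = start, * = accepting)

start=S0 accept=S5 S0-x->S1 S0-y->S0 S1-x->S2 S1-y->S3 S2-x->S4 S2-y->S5 S3-x->S5 S3-y->S3 S4-x->S4 S4-y->S4 S5-x->S4 S5-y->S5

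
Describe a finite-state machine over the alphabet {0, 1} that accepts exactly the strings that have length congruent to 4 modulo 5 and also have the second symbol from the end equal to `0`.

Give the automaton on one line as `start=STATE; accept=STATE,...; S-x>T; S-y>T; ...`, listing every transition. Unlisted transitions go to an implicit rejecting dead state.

start=q0; accept=q5; q0-0>q1; q0-1>q1; q1-0>q2; q1-1>q2; q2-0>q3; q2-1>q4; q3-0>q5; q3-1>q5; q4-0>q6; q4-1>q6; q5-0>q0; q5-1>q0; q6-0>q0; q6-1>q0

Build one automaton per condition and run them in lockstep. One (5 states) tracks the input length modulo 5; the other (7 states) tracks the last 2 symbols read. Each combined state is a pair, one component from each; accept when both components accept. After merging equivalent states the machine shrinks.
A 7-state machine:
        0   1  
>  q0   q1  q1 
   q1   q2  q2 
   q2   q3  q4 
   q3   q5  q5 
   q4   q6  q6 
 * q5   q0  q0 
   q6   q0  q0 
(> = start, * = accepting)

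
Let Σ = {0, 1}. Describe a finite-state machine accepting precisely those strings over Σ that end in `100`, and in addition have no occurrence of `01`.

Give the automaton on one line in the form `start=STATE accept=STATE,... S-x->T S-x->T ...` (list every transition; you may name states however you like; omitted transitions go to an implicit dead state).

start=S0 accept=S6 S0-0->S1 S0-1->S2 S1-0->S1 S1-1->S3 S2-0->S4 S2-1->S2 S3-0->S5 S3-1->S3 S4-0->S6 S4-1->S3 S5-0->S7 S5-1->S3 S6-0->S1 S6-1->S3 S7-0->S8 S7-1->S3 S8-0->S8 S8-1->S3

Build one automaton per condition and run them in lockstep. The first has 4 states tracking how much of the suffix `100` has currently been matched; the second has 3 states tracking partial matches of the forbidden pattern `01`. A product state is a pair (one from each), accepting exactly when both do.
        0   1  
>  S0   S1  S2 
   S1   S1  S3 
   S2   S4  S2 
   S3   S5  S3 
   S4   S6  S3 
   S5   S7  S3 
 * S6   S1  S3 
   S7   S8  S3 
   S8   S8  S3 
(> = start, * = accepting)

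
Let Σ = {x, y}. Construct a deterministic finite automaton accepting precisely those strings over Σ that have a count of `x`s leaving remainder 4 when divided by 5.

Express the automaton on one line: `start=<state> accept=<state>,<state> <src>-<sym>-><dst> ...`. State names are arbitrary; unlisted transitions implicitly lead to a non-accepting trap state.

Keep the running count of `x`s modulo 5: each `x` advances along the cycle q0 → q1 → q2 → q3 → q4 → q0 while other symbols loop. Accept at q4.
With 5 states:
        x   y  
>  q0   q1  q0 
   q1   q2  q1 
   q2   q3  q2 
   q3   q4  q3 
 * q4   q0  q4 
(> = start, * = accepting)

start=q0 accept=q4 q0-x->q1 q0-y->q0 q1-x->q2 q1-y->q1 q2-x->q3 q2-y->q2 q3-x->q4 q3-y->q3 q4-x->q0 q4-y->q4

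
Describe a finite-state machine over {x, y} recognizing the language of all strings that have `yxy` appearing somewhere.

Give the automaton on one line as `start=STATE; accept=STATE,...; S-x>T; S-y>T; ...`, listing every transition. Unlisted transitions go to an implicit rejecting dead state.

Track how much of `yxy` has been matched so far: state S0 is no progress, S3 is the absorbing accept state reached once `yxy` has occurred. Intermediate states record partial matches; on a mismatch, fall back to the longest reusable overlap.
A 4-state machine:
        x   y  
>  S0   S0  S1 
   S1   S2  S1 
   S2   S0  S3 
 * S3   S3  S3 
(> = start, * = accepting)

start=S0; accept=S3; S0-x>S0; S0-y>S1; S1-x>S2; S1-y>S1; S2-x>S0; S2-y>S3; S3-x>S3; S3-y>S3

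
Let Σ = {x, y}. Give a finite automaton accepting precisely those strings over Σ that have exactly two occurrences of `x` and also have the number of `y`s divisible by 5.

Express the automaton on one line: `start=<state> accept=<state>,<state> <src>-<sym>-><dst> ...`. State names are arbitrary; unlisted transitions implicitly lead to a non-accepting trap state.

Handle the two conditions separately and then intersect. The first has 4 states tracking the count of `x`s, saturating at 3; the second has 5 states tracking the count of `y`s modulo 5. A product state is a pair (one from each), accepting exactly when both do. After merging equivalent states the machine shrinks.
16 states suffice.
          x    y  
>  q0     q1   q2 
   q1     q3   q4 
   q2     q4   q5 
 * q3     q6   q7 
   q4     q7   q8 
   q5     q8   q9 
   q6     q6   q6 
   q7     q6  q10 
   q8    q10  q11 
   q9    q11  q12 
   q10    q6  q13 
   q11   q13  q14 
   q12   q14   q0 
   q13    q6  q15 
   q14   q15   q1 
   q15    q6   q3 
(> = start, * = accepting)

start=q0 accept=q3 q0-x->q1 q0-y->q2 q1-x->q3 q1-y->q4 q2-x->q4 q2-y->q5 q3-x->q6 q3-y->q7 q4-x->q7 q4-y->q8 q5-x->q8 q5-y->q9 q6-x->q6 q6-y->q6 q7-x->q6 q7-y->q10 q8-x->q10 q8-y->q11 q9-x->q11 q9-y->q12 q10-x->q6 q10-y->q13 q11-x->q13 q11-y->q14 q12-x->q14 q12-y->q0 q13-x->q6 q13-y->q15 q14-x->q15 q14-y->q1 q15-x->q6 q15-y->q3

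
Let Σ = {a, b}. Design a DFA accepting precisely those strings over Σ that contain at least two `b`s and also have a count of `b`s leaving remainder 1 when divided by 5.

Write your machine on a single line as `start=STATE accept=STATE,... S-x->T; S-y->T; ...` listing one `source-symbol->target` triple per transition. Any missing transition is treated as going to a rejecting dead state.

start=q0; accept=q6; q0-a->q0; q0-b->q1; q1-a->q1; q1-b->q2; q2-a->q2; q2-b->q3; q3-a->q3; q3-b->q4; q4-a->q4; q4-b->q5; q5-a->q5; q5-b->q6; q6-a->q6; q6-b->q2

Run two small machines in parallel and take their product. One (4 states) tracks the count of `b`s, saturating at 3; the other (5 states) tracks the count of `b`s modulo 5. Each combined state is a pair, one component from each; accept when both components accept. After merging equivalent states the machine shrinks.
7 states suffice.
        a   b  
>  q0   q0  q1 
   q1   q1  q2 
   q2   q2  q3 
   q3   q3  q4 
   q4   q4  q5 
   q5   q5  q6 
 * q6   q6  q2 
(> = start, * = accepting)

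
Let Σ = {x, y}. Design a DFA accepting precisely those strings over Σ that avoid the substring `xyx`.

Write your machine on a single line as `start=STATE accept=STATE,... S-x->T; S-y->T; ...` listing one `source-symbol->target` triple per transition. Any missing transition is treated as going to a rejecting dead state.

start=q0; accept=q0,q1,q2; q0-x->q1; q0-y->q0; q1-x->q1; q1-y->q2; q2-x->q3; q2-y->q0; q3-x->q3; q3-y->q3

This is the complement of 'contains `xyx`'. Use the same substring-matching states — q0 through q3 holding how much of `xyx` has just been matched — but flip the accepting set: everything except the trap q3 accepts.
With 4 states:
        x   y  
>* q0   q1  q0 
 * q1   q1  q2 
 * q2   q3  q0 
   q3   q3  q3 
(> = start, * = accepting)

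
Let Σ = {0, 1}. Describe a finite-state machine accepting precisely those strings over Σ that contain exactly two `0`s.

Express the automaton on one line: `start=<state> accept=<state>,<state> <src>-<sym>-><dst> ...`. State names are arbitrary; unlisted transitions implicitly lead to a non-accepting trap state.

start=s0 accept=s2 s0-0->s1 s0-1->s0 s1-0->s2 s1-1->s1 s2-0->s3 s2-1->s2 s3-0->s3 s3-1->s3

Count `0`s, saturating at 3: states s0 through s2 mean 0 through 2 `0`s seen; s3 means more than 2. Each `0` increments (capped at s3); other symbols loop. Accept from {s2}.
With 4 states:
        0   1  
>  s0   s1  s0 
   s1   s2  s1 
 * s2   s3  s2 
   s3   s3  s3 
(> = start, * = accepting)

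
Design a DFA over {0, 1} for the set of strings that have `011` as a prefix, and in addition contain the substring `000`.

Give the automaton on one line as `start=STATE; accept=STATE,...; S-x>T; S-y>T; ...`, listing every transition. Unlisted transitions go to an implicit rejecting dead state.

Build one automaton per condition and run them in lockstep. The first has 5 states tracking whether the input so far still matches the prefix `011`; the second has 4 states tracking whether and how much of `000` has been seen. A product state is a pair (one from each), accepting exactly when both do.
       0  1 
>  A   B  C 
   B   D  E 
   C   F  C 
   D   G  C 
   E   F  H 
   F   D  C 
   G   G  G 
   H   I  H 
   I   J  H 
   J   K  H 
 * K   K  K 
(> = start, * = accepting)

start=A; accept=K; A-0>B; A-1>C; B-0>D; B-1>E; C-0>F; C-1>C; D-0>G; D-1>C; E-0>F; E-1>H; F-0>D; F-1>C; G-0>G; G-1>G; H-0>I; H-1>H; I-0>J; I-1>H; J-0>K; J-1>H; K-0>K; K-1>K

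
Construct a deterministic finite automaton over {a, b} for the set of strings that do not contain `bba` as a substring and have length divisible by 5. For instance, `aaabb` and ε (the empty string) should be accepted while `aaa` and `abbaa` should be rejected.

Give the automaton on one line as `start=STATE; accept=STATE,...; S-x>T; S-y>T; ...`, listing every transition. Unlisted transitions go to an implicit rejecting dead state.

Handle the two conditions separately and then intersect. The first has 4 states tracking partial matches of the forbidden pattern `bba`; the second has 5 states tracking the input length modulo 5. A product state is a pair (one from each), accepting exactly when both do.
          a    b  
>* S0     S1   S2 
   S1     S3   S4 
   S2     S3   S5 
   S3     S6   S7 
   S4     S6   S8 
   S5     S9   S8 
   S6    S10  S11 
   S7    S10  S12 
   S8    S13  S12 
   S9    S13  S13 
   S10    S0  S14 
   S11    S0  S15 
   S12   S16  S15 
   S13   S16  S16 
 * S14    S1  S17 
 * S15   S18  S17 
   S16   S18  S18 
   S17   S19   S5 
   S18   S19  S19 
   S19    S9   S9 
(> = start, * = accepting)

start=S0; accept=S0,S14,S15; S0-a>S1; S0-b>S2; S1-a>S3; S1-b>S4; S2-a>S3; S2-b>S5; S3-a>S6; S3-b>S7; S4-a>S6; S4-b>S8; S5-a>S9; S5-b>S8; S6-a>S10; S6-b>S11; S7-a>S10; S7-b>S12; S8-a>S13; S8-b>S12; S9-a>S13; S9-b>S13; S10-a>S0; S10-b>S14; S11-a>S0; S11-b>S15; S12-a>S16; S12-b>S15; S13-a>S16; S13-b>S16; S14-a>S1; S14-b>S17; S15-a>S18; S15-b>S17; S16-a>S18; S16-b>S18; S17-a>S19; S17-b>S5; S18-a>S19; S18-b>S19; S19-a>S9; S19-b>S9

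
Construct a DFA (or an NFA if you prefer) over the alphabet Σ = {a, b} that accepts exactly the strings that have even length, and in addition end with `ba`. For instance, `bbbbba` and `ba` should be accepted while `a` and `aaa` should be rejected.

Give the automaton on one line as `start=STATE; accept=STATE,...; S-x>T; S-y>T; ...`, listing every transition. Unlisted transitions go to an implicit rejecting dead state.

Build one automaton per condition and run them in lockstep. The first has 2 states tracking the input length modulo 2; the second has 3 states tracking how much of the suffix `ba` has currently been matched. A product state is a pair (one from each), accepting exactly when both do. Minimizing collapses redundant product states.
A 4-state machine:
        a   b  
>  q0   q1  q2 
   q1   q0  q0 
   q2   q3  q0 
 * q3   q1  q2 
(> = start, * = accepting)

start=q0; accept=q3; q0-a>q1; q0-b>q2; q1-a>q0; q1-b>q0; q2-a>q3; q2-b>q0; q3-a>q1; q3-b>q2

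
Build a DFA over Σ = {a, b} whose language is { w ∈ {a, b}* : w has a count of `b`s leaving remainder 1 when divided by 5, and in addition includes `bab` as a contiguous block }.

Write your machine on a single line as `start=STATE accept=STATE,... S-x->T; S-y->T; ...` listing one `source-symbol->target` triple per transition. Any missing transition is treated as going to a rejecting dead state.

start=S0; accept=S19; S0-a->S0; S0-b->S1; S1-a->S2; S1-b->S3; S2-a->S4; S2-b->S5; S3-a->S6; S3-b->S7; S4-a->S4; S4-b->S3; S5-a->S5; S5-b->S8; S6-a->S9; S6-b->S8; S7-a->S10; S7-b->S11; S8-a->S8; S8-b->S12; S9-a->S9; S9-b->S7; S10-a->S13; S10-b->S12; S11-a->S14; S11-b->S15; S12-a->S12; S12-b->S16; S13-a->S13; S13-b->S11; S14-a->S17; S14-b->S16; S15-a->S18; S15-b->S1; S16-a->S16; S16-b->S19; S17-a->S17; S17-b->S15; S18-a->S0; S18-b->S19; S19-a->S19; S19-b->S5

Run two small machines in parallel and take their product. One (5 states) tracks the count of `b`s modulo 5; the other (4 states) tracks whether and how much of `bab` has been seen. Each combined state is a pair, one component from each; accept when both components accept.
20 states suffice.
          a    b  
>  S0     S0   S1 
   S1     S2   S3 
   S2     S4   S5 
   S3     S6   S7 
   S4     S4   S3 
   S5     S5   S8 
   S6     S9   S8 
   S7    S10  S11 
   S8     S8  S12 
   S9     S9   S7 
   S10   S13  S12 
   S11   S14  S15 
   S12   S12  S16 
   S13   S13  S11 
   S14   S17  S16 
   S15   S18   S1 
   S16   S16  S19 
   S17   S17  S15 
   S18    S0  S19 
 * S19   S19   S5 
(> = start, * = accepting)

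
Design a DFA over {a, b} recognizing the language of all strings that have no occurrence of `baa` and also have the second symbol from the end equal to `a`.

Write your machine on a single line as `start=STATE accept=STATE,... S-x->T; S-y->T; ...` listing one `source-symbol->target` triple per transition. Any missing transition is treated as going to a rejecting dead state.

start=q0; accept=q3,q4; q0-a->q1; q0-b->q2; q1-a->q3; q1-b->q4; q2-a->q5; q2-b->q2; q3-a->q3; q3-b->q4; q4-a->q5; q4-b->q2; q5-a->q6; q5-b->q4; q6-a->q6; q6-b->q6

Build one automaton per condition and run them in lockstep. The first has 4 states tracking partial matches of the forbidden pattern `baa`; the second has 7 states tracking the last 2 symbols read. A product state is a pair (one from each), accepting exactly when both do. After merging equivalent states the machine shrinks.
With 7 states:
        a   b  
>  q0   q1  q2 
   q1   q3  q4 
   q2   q5  q2 
 * q3   q3  q4 
 * q4   q5  q2 
   q5   q6  q4 
   q6   q6  q6 
(> = start, * = accepting)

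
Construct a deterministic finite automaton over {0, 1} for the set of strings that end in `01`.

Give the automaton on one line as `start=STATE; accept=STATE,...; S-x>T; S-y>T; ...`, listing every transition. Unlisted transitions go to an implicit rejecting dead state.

Let each state record the length of the longest suffix of the input read so far that is also a prefix of `01`. B means the last symbol is `0`; C means the last 2 symbols are `01`. Accept only at C, where the string currently ends in `01`.
A 3-state machine:
       0  1 
>  A   B  A 
   B   B  C 
 * C   B  A 
(> = start, * = accepting)

start=A; accept=C; A-0>B; A-1>A; B-0>B; B-1>C; C-0>B; C-1>A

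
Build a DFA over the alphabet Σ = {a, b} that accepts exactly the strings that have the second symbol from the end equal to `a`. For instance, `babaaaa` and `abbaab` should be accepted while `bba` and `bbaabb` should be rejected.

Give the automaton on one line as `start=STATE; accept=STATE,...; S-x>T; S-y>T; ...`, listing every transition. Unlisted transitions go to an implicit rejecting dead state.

start=q0; accept=q3,q4; q0-a>q1; q0-b>q2; q1-a>q3; q1-b>q4; q2-a>q5; q2-b>q6; q3-a>q3; q3-b>q4; q4-a>q5; q4-b>q6; q5-a>q3; q5-b>q4; q6-a>q5; q6-b>q6

Because acceptance depends on a position counted from the end, the machine has to buffer the most recent 2 symbols. Make each state the string of the last up-to-2 symbols read; on input `x` shift the window left and append `x`. Accept when the buffered window has length 2 and begins with `a`.
        a   b  
>  q0   q1  q2 
   q1   q3  q4 
   q2   q5  q6 
 * q3   q3  q4 
 * q4   q5  q6 
   q5   q3  q4 
   q6   q5  q6 
(> = start, * = accepting)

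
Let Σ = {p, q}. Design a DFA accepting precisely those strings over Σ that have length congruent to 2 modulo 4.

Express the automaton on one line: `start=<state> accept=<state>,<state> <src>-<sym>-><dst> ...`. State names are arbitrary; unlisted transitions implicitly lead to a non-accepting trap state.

Count input length modulo 4: every symbol advances one step around the cycle s0 → s1 → s2 → s3 → s0. Accept at s2.
4 states suffice.
        p   q  
>  s0   s1  s1 
   s1   s2  s2 
 * s2   s3  s3 
   s3   s0  s0 
(> = start, * = accepting)

start=s0 accept=s2 s0-p->s1 s0-q->s1 s1-p->s2 s1-q->s2 s2-p->s3 s2-q->s3 s3-p->s0 s3-q->s0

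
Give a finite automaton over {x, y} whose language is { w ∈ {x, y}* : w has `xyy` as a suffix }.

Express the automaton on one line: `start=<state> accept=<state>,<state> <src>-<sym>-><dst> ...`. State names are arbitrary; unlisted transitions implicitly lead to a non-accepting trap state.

Remember how much of `xyy` the current input suffix matches. State q0 means no match yet; q1 means the last symbol is `x`; q2 means the last 2 symbols are `xy`; q3 means the last 3 symbols are `xyy`. Only q3 accepts. On a mismatch, fall back to the longest proper suffix that is still a prefix of `xyy`.
A 4-state machine:
        x   y  
>  q0   q1  q0 
   q1   q1  q2 
   q2   q1  q3 
 * q3   q1  q0 
(> = start, * = accepting)

start=q0 accept=q3 q0-x->q1 q0-y->q0 q1-x->q1 q1-y->q2 q2-x->q1 q2-y->q3 q3-x->q1 q3-y->q0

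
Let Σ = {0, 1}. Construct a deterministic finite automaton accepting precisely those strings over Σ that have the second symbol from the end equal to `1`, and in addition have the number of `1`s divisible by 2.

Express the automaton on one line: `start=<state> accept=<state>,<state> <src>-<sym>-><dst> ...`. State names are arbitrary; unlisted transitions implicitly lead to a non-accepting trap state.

Run two small machines in parallel and take their product. One (7 states) tracks the last 2 symbols read; the other (2 states) tracks the count of `1`s modulo 2. Each combined state is a pair, one component from each; accept when both components accept. After merging equivalent states the machine shrinks.
A 6-state machine:
        0   1  
>  s0   s0  s1 
   s1   s2  s3 
   s2   s2  s4 
 * s3   s5  s1 
   s4   s5  s1 
 * s5   s0  s1 
(> = start, * = accepting)

start=s0 accept=s3,s5 s0-0->s0 s0-1->s1 s1-0->s2 s1-1->s3 s2-0->s2 s2-1->s4 s3-0->s5 s3-1->s1 s4-0->s5 s4-1->s1 s5-0->s0 s5-1->s1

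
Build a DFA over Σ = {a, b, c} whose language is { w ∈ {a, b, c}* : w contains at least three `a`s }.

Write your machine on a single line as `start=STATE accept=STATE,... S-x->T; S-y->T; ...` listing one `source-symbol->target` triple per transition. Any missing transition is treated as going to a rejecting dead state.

start=S0; accept=S3,S4; S0-a->S1; S0-b->S0; S0-c->S0; S1-a->S2; S1-b->S1; S1-c->S1; S2-a->S3; S2-b->S2; S2-c->S2; S3-a->S4; S3-b->S3; S3-c->S3; S4-a->S4; S4-b->S4; S4-c->S4

Only the number of `a`s matters, and only up to 4. Make a chain S0 → S1 → S2 → S3 → S4 advanced by each `a` (with S4 absorbing); every other symbol self-loops. The accepting set is {S3, S4}.
5 states suffice.
        a   b   c  
>  S0   S1  S0  S0 
   S1   S2  S1  S1 
   S2   S3  S2  S2 
 * S3   S4  S3  S3 
 * S4   S4  S4  S4 
(> = start, * = accepting)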